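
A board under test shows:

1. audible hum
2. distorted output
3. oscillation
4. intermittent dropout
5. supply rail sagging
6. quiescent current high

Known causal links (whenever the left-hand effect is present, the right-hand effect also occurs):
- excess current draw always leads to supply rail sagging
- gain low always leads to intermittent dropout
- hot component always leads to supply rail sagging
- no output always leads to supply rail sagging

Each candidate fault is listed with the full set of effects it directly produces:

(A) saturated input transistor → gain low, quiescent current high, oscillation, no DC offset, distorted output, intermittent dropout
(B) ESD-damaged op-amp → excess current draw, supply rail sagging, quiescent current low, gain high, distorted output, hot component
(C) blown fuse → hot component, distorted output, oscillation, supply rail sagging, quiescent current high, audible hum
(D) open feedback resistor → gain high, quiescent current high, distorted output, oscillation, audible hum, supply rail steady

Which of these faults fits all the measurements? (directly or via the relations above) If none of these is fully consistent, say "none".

none

Testing each hypothesis:
(A) saturated input transistor — audible hum NO; distorted output yes; oscillation yes; intermittent dropout yes; supply rail sagging NO; quiescent current high yes
(B) ESD-damaged op-amp — fails on audible hum, oscillation, intermittent dropout, quiescent current high (predicts quiescent current low, not quiescent current high)
(C) blown fuse — does not account for intermittent dropout
(D) open feedback resistor — fails on intermittent dropout, supply rail sagging (predicts supply rail steady, not supply rail sagging)
No candidate is consistent with all observations.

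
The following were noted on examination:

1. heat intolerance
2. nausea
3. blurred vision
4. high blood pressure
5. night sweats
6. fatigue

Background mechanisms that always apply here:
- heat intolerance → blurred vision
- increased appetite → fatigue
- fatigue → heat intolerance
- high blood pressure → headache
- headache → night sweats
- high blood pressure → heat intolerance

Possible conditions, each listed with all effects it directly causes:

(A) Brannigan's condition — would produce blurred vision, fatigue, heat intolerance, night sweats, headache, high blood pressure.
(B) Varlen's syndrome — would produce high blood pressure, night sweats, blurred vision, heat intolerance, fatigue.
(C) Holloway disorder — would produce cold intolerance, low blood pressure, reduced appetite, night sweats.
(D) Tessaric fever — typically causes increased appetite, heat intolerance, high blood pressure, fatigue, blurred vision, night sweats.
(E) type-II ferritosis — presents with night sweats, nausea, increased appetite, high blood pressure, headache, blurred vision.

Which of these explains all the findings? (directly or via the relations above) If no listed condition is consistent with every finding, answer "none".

E

Testing each hypothesis:
(A) Brannigan's condition — heat intolerance +; nausea -; blurred vision +; high blood pressure +; night sweats +; fatigue +
(B) Varlen's syndrome — heat intolerance +; nausea -; blurred vision +; high blood pressure +; night sweats +; fatigue +
(C) Holloway disorder — heat intolerance -; nausea -; blurred vision -; high blood pressure -; night sweats +; fatigue -
(D) Tessaric fever — heat intolerance +; nausea -; blurred vision +; high blood pressure +; night sweats +; fatigue +
(E) type-II ferritosis — accounts for every observation (heat intolerance by high blood pressure → heat intolerance)
Only (E) is consistent with every observation.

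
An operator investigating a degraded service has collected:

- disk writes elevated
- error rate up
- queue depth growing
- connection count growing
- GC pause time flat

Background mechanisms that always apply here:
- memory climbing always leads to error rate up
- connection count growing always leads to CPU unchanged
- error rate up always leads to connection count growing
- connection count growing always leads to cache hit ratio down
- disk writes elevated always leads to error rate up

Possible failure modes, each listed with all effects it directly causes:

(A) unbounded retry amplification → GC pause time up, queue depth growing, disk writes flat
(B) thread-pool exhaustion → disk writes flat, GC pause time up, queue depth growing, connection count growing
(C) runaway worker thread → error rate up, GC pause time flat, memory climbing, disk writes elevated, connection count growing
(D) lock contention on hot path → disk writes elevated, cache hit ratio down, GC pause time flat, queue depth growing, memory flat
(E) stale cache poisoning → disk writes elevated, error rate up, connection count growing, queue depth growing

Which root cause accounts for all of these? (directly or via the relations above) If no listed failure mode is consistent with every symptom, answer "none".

For each candidate, compare predicted effects to what was observed:
(A) unbounded retry amplification — disk writes elevated miss; error rate up miss; queue depth growing match; connection count growing miss; GC pause time flat miss
(B) thread-pool exhaustion — disk writes elevated miss; error rate up miss; queue depth growing match; connection count growing match; GC pause time flat miss
(C) runaway worker thread — does not account for queue depth growing
(D) lock contention on hot path — disk writes elevated match; error rate up match (via disk writes elevated → error rate up); queue depth growing match; connection count growing match (via disk writes elevated → error rate up → connection count growing); GC pause time flat match
(E) stale cache poisoning — does not account for GC pause time flat
(D) is the only candidate with no mismatches.

D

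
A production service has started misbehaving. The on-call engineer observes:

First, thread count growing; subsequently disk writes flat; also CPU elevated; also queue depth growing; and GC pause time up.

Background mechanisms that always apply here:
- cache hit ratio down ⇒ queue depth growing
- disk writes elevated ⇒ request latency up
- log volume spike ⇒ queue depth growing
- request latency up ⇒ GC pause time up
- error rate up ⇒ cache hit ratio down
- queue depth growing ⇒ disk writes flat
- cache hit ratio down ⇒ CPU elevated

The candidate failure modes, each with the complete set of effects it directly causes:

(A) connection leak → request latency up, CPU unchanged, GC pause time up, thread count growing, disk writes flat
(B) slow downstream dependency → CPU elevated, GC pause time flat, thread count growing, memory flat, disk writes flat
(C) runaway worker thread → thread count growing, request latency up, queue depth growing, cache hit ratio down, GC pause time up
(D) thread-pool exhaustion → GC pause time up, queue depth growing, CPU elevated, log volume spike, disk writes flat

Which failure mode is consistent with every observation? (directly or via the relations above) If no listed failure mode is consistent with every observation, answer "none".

Testing each hypothesis:
(A) connection leak — fails on CPU elevated, queue depth growing (predicts CPU unchanged, not CPU elevated)
(B) slow downstream dependency — fails on queue depth growing, GC pause time up (predicts GC pause time flat, not GC pause time up)
(C) runaway worker thread — thread count growing match; disk writes flat match (via queue depth growing → disk writes flat); CPU elevated match (via cache hit ratio down → CPU elevated); queue depth growing match; GC pause time up match
(D) thread-pool exhaustion — thread count growing miss; disk writes flat match; CPU elevated match; queue depth growing match; GC pause time up match
(C) is the only candidate with no mismatches.

C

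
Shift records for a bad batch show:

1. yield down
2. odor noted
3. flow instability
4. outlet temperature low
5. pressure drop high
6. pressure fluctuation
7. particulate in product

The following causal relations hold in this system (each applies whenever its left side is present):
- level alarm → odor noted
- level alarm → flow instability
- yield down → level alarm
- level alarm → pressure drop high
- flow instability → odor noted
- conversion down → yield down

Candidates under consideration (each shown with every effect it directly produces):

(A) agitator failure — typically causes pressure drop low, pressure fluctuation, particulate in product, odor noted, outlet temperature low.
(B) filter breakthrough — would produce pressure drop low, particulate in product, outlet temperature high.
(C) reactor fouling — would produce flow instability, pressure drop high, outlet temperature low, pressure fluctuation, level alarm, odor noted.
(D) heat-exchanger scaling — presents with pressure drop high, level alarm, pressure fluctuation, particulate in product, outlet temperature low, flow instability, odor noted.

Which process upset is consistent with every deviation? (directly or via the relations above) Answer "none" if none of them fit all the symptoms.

Checking each candidate against the observations:
(A) agitator failure — fails on yield down, flow instability, pressure drop high (predicts pressure drop low, not pressure drop high)
(B) filter breakthrough — yield down -; odor noted -; flow instability -; outlet temperature low -; pressure drop high -; pressure fluctuation -; particulate in product +
(C) reactor fouling — does not account for yield down, particulate in product
(D) heat-exchanger scaling — yield down -; odor noted +; flow instability +; outlet temperature low +; pressure drop high +; pressure fluctuation +; particulate in product +
None of the listed candidates fits everything.

none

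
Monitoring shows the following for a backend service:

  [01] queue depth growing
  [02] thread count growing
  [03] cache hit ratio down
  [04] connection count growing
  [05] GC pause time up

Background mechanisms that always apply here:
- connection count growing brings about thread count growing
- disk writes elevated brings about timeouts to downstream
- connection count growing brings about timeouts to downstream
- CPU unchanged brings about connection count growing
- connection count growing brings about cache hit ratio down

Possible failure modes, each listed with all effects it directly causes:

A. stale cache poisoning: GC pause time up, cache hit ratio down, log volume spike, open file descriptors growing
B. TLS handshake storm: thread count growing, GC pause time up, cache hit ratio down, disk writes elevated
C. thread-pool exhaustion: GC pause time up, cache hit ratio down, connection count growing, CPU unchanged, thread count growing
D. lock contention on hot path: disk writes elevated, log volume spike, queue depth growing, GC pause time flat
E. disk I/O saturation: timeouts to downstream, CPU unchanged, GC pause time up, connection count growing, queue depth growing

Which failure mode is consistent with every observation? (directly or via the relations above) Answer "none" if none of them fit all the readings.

Per-candidate check:
(A) stale cache poisoning — queue depth growing NO; thread count growing NO; cache hit ratio down yes; connection count growing NO; GC pause time up yes
(B) TLS handshake storm — does not account for queue depth growing, connection count growing
(C) thread-pool exhaustion — queue depth growing NO; thread count growing yes; cache hit ratio down yes; connection count growing yes; GC pause time up yes
(D) lock contention on hot path — queue depth growing yes; thread count growing NO; cache hit ratio down NO; connection count growing NO; GC pause time up NO
(E) disk I/O saturation — queue depth growing yes; thread count growing yes (through connection count growing → thread count growing); cache hit ratio down yes (through connection count growing → cache hit ratio down); connection count growing yes; GC pause time up yes
(E) alone accounts for all the evidence.

E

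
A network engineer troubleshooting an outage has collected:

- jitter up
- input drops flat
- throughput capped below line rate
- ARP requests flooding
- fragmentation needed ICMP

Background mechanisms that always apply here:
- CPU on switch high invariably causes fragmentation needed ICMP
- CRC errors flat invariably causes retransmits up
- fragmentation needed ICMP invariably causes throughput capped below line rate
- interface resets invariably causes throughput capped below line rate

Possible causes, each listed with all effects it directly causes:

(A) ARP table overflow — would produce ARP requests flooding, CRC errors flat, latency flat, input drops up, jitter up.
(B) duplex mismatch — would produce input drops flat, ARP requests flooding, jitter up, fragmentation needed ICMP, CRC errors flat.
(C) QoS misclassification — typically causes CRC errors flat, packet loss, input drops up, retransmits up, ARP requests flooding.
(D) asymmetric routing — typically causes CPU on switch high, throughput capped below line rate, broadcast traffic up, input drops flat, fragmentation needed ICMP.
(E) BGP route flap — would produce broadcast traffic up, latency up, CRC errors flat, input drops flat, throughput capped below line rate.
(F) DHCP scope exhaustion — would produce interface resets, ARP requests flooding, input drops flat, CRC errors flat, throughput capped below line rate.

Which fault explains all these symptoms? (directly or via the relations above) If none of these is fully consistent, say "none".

Checking each candidate against the observations:
(A) ARP table overflow — jitter up yes; input drops flat NO; throughput capped below line rate NO; ARP requests flooding yes; fragmentation needed ICMP NO
(B) duplex mismatch — accounts for every observation (throughput capped below line rate by fragmentation needed ICMP → throughput capped below line rate)
(C) QoS misclassification — jitter up NO; input drops flat NO; throughput capped below line rate NO; ARP requests flooding yes; fragmentation needed ICMP NO
(D) asymmetric routing — jitter up NO; input drops flat yes; throughput capped below line rate yes; ARP requests flooding NO; fragmentation needed ICMP yes
(E) BGP route flap — does not account for jitter up, ARP requests flooding, fragmentation needed ICMP
(F) DHCP scope exhaustion — does not account for jitter up, fragmentation needed ICMP
(B) alone accounts for all the evidence.

B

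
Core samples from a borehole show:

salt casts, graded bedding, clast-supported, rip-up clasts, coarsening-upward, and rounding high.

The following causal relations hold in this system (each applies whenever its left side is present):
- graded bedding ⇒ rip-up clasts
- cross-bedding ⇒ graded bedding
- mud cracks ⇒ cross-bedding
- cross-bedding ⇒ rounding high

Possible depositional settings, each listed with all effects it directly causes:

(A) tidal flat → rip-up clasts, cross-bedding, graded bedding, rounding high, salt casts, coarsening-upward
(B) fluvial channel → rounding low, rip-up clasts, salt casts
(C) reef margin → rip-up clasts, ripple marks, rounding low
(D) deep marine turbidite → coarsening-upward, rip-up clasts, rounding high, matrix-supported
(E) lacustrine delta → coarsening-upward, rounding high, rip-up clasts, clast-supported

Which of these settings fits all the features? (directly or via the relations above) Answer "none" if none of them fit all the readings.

none

For each candidate, compare predicted effects to what was observed:
(A) tidal flat — salt casts yes; graded bedding yes; clast-supported NO; rip-up clasts yes; coarsening-upward yes; rounding high yes
(B) fluvial channel — fails on graded bedding, clast-supported, coarsening-upward, rounding high (predicts rounding low, not rounding high)
(C) reef margin — fails on salt casts, graded bedding, clast-supported, coarsening-upward, rounding high (predicts rounding low, not rounding high)
(D) deep marine turbidite — fails on salt casts, graded bedding, clast-supported (predicts matrix-supported, not clast-supported)
(E) lacustrine delta — salt casts NO; graded bedding NO; clast-supported yes; rip-up clasts yes; coarsening-upward yes; rounding high yes
Every candidate fails on at least one observation.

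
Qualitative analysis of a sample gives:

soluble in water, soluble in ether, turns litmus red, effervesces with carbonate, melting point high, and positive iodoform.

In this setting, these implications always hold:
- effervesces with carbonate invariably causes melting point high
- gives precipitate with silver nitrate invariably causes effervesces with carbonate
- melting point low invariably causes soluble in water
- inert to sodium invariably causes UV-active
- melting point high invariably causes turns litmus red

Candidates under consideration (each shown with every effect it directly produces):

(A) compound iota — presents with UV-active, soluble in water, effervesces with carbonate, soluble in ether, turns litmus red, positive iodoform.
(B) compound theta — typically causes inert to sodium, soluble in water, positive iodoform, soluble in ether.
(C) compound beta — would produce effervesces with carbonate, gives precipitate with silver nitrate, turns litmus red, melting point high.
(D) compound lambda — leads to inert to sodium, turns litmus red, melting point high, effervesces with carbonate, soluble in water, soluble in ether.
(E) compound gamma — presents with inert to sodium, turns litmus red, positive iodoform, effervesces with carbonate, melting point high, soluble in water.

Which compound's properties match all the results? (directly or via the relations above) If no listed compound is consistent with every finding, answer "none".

A

For each candidate, compare predicted effects to what was observed:
(A) compound iota — soluble in water ✓; soluble in ether ✓; turns litmus red ✓; effervesces with carbonate ✓; melting point high ✓ (via effervesces with carbonate → melting point high); positive iodoform ✓
(B) compound theta — does not account for turns litmus red, effervesces with carbonate, melting point high
(C) compound beta — soluble in water ✗; soluble in ether ✗; turns litmus red ✓; effervesces with carbonate ✓; melting point high ✓; positive iodoform ✗
(D) compound lambda — does not account for positive iodoform
(E) compound gamma — soluble in water ✓; soluble in ether ✗; turns litmus red ✓; effervesces with carbonate ✓; melting point high ✓; positive iodoform ✓
(A) is the only candidate with no mismatches.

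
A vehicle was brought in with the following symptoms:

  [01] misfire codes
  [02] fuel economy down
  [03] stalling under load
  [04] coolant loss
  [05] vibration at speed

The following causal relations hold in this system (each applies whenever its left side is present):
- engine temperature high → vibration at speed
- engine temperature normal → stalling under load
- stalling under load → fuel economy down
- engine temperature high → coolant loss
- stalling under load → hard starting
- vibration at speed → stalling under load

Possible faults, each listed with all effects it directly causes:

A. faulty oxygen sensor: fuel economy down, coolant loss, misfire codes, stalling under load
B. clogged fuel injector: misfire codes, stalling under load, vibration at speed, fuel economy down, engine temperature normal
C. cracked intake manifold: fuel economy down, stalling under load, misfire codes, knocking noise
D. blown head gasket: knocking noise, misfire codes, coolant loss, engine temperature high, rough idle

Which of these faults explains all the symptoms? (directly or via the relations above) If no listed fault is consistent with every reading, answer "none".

Checking each candidate against the observations:
(A) faulty oxygen sensor — misfire codes match; fuel economy down match; stalling under load match; coolant loss match; vibration at speed miss
(B) clogged fuel injector — misfire codes match; fuel economy down match; stalling under load match; coolant loss miss; vibration at speed match
(C) cracked intake manifold — misfire codes match; fuel economy down match; stalling under load match; coolant loss miss; vibration at speed miss
(D) blown head gasket — misfire codes match; fuel economy down match (by engine temperature high → vibration at speed → stalling under load → fuel economy down); stalling under load match (by engine temperature high → vibration at speed → stalling under load); coolant loss match; vibration at speed match (by engine temperature high → vibration at speed)
Only (D) is consistent with every observation.

D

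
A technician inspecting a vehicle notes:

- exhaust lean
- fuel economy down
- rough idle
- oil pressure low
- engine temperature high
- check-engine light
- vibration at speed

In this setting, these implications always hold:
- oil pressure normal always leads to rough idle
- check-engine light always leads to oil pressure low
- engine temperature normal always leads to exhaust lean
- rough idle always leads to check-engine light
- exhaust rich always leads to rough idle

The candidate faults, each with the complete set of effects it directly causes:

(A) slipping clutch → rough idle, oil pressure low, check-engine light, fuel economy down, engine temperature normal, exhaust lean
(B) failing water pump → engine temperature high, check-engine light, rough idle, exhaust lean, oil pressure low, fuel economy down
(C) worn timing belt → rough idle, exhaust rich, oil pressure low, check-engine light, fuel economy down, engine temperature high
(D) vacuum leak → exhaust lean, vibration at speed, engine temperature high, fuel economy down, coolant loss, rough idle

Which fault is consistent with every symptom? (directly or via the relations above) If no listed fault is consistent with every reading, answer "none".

Per-candidate check:
(A) slipping clutch — exhaust lean +; fuel economy down +; rough idle +; oil pressure low +; engine temperature high -; check-engine light +; vibration at speed -
(B) failing water pump — does not account for vibration at speed
(C) worn timing belt — fails on exhaust lean, vibration at speed (predicts exhaust rich, not exhaust lean)
(D) vacuum leak — accounts for every observation (oil pressure low via rough idle → check-engine light → oil pressure low)
Only (D) is consistent with every observation.

D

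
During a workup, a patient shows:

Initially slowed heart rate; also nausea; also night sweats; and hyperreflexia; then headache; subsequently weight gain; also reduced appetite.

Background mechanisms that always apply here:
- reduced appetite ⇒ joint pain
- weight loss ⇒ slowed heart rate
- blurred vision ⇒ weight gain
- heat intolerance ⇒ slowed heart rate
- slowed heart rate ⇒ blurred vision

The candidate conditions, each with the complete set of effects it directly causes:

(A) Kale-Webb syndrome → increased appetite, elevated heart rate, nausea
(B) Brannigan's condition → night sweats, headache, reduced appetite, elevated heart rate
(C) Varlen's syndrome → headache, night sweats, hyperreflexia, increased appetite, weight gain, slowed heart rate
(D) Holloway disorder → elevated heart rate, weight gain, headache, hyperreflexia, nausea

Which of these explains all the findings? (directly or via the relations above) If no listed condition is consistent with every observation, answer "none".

Checking each candidate against the observations:
(A) Kale-Webb syndrome — fails on slowed heart rate, night sweats, hyperreflexia, headache, weight gain, reduced appetite (predicts elevated heart rate, not slowed heart rate; predicts increased appetite, not reduced appetite)
(B) Brannigan's condition — slowed heart rate miss; nausea miss; night sweats match; hyperreflexia miss; headache match; weight gain miss; reduced appetite match
(C) Varlen's syndrome — slowed heart rate match; nausea miss; night sweats match; hyperreflexia match; headache match; weight gain match; reduced appetite miss
(D) Holloway disorder — slowed heart rate miss; nausea match; night sweats miss; hyperreflexia match; headache match; weight gain match; reduced appetite miss
No candidate is consistent with all observations.

none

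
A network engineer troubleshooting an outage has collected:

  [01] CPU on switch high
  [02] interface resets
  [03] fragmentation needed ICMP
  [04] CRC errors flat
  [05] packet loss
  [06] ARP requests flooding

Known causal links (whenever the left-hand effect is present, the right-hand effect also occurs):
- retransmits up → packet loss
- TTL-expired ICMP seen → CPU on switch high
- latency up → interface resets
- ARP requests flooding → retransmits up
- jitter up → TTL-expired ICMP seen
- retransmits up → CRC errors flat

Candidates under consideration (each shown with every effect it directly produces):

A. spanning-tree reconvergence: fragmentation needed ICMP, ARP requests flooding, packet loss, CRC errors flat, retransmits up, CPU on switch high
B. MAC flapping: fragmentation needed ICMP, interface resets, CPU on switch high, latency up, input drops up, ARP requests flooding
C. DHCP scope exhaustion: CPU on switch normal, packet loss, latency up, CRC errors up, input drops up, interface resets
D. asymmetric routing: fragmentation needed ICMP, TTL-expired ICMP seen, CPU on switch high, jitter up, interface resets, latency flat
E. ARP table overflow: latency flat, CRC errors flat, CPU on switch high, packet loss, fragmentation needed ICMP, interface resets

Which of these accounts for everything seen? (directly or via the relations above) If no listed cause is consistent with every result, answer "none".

B

Per-candidate check:
(A) spanning-tree reconvergence — CPU on switch high yes; interface resets NO; fragmentation needed ICMP yes; CRC errors flat yes; packet loss yes; ARP requests flooding yes
(B) MAC flapping — accounts for every observation (CRC errors flat through ARP requests flooding → retransmits up → CRC errors flat)
(C) DHCP scope exhaustion — CPU on switch high NO; interface resets yes; fragmentation needed ICMP NO; CRC errors flat NO; packet loss yes; ARP requests flooding NO
(D) asymmetric routing — CPU on switch high yes; interface resets yes; fragmentation needed ICMP yes; CRC errors flat NO; packet loss NO; ARP requests flooding NO
(E) ARP table overflow — does not account for ARP requests flooding
(B) is the only candidate with no mismatches.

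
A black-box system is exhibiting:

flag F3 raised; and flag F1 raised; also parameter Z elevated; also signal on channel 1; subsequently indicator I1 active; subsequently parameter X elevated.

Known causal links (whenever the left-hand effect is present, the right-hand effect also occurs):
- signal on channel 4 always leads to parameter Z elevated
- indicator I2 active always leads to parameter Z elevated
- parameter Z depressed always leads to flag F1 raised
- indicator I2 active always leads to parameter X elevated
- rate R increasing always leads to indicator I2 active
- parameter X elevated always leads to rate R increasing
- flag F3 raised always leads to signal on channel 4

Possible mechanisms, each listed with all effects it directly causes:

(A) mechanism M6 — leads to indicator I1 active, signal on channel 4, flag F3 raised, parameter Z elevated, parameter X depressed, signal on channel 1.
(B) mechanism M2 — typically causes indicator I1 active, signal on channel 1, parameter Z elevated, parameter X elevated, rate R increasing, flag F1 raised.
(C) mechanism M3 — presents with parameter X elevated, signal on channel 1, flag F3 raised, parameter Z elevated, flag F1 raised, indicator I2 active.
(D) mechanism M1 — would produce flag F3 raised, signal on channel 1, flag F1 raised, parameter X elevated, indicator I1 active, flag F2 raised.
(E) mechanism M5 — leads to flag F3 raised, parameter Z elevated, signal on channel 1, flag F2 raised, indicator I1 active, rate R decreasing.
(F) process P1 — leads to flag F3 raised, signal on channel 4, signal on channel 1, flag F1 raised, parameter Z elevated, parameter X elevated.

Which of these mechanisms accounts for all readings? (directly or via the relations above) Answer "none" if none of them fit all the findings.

Per-candidate check:
(A) mechanism M6 — fails on flag F1 raised, parameter X elevated (predicts parameter X depressed, not parameter X elevated)
(B) mechanism M2 — flag F3 raised NO; flag F1 raised yes; parameter Z elevated yes; signal on channel 1 yes; indicator I1 active yes; parameter X elevated yes
(C) mechanism M3 — does not account for indicator I1 active
(D) mechanism M1 — flag F3 raised yes; flag F1 raised yes; parameter Z elevated yes (via flag F3 raised → signal on channel 4 → parameter Z elevated); signal on channel 1 yes; indicator I1 active yes; parameter X elevated yes
(E) mechanism M5 — does not account for flag F1 raised, parameter X elevated
(F) process P1 — does not account for indicator I1 active
(D) is the only candidate with no mismatches.

D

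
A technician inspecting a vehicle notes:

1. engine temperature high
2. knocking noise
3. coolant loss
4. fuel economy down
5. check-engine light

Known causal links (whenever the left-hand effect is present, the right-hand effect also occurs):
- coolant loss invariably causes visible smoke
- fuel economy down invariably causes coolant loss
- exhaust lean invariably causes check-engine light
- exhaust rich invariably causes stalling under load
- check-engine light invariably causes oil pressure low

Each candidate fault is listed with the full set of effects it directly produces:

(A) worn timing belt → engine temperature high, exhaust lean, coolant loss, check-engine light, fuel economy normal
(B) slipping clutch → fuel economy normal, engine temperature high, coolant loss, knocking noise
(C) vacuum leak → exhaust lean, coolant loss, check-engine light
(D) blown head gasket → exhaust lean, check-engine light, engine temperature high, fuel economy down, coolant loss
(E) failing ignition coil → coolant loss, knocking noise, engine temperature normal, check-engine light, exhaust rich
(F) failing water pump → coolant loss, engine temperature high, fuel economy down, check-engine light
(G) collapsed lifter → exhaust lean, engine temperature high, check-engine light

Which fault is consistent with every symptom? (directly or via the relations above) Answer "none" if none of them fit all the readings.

none

Testing each hypothesis:
(A) worn timing belt — fails on knocking noise, fuel economy down (predicts fuel economy normal, not fuel economy down)
(B) slipping clutch — engine temperature high yes; knocking noise yes; coolant loss yes; fuel economy down NO; check-engine light NO
(C) vacuum leak — engine temperature high NO; knocking noise NO; coolant loss yes; fuel economy down NO; check-engine light yes
(D) blown head gasket — does not account for knocking noise
(E) failing ignition coil — engine temperature high NO; knocking noise yes; coolant loss yes; fuel economy down NO; check-engine light yes
(F) failing water pump — engine temperature high yes; knocking noise NO; coolant loss yes; fuel economy down yes; check-engine light yes
(G) collapsed lifter — does not account for knocking noise, coolant loss, fuel economy down
Every candidate fails on at least one observation.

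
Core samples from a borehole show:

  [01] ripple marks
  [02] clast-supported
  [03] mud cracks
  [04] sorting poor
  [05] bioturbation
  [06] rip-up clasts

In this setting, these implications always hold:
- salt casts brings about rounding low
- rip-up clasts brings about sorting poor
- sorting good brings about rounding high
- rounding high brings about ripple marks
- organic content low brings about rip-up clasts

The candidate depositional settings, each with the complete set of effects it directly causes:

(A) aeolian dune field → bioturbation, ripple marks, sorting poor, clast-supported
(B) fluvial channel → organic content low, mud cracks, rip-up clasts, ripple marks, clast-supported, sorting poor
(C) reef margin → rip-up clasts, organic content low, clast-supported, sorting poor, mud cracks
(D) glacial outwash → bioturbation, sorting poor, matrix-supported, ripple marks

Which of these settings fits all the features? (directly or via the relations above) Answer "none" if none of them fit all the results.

none

For each candidate, compare predicted effects to what was observed:
(A) aeolian dune field — does not account for mud cracks, rip-up clasts
(B) fluvial channel — does not account for bioturbation
(C) reef margin — does not account for ripple marks, bioturbation
(D) glacial outwash — ripple marks yes; clast-supported NO; mud cracks NO; sorting poor yes; bioturbation yes; rip-up clasts NO
None of the listed candidates fits everything.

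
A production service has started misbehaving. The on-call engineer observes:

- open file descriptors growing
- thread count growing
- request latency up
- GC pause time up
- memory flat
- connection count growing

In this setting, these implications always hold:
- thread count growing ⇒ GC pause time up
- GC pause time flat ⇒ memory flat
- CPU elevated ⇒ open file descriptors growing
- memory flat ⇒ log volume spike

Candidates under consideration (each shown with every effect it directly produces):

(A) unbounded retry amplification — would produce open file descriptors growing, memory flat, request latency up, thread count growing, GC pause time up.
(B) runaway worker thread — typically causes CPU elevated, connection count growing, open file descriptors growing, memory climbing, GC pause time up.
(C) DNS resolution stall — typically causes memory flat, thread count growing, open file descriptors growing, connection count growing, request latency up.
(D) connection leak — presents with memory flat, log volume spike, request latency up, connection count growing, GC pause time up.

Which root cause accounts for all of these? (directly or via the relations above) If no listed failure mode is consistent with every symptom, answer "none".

C

For each candidate, compare predicted effects to what was observed:
(A) unbounded retry amplification — open file descriptors growing +; thread count growing +; request latency up +; GC pause time up +; memory flat +; connection count growing -
(B) runaway worker thread — fails on thread count growing, request latency up, memory flat (predicts memory climbing, not memory flat)
(C) DNS resolution stall — open file descriptors growing +; thread count growing +; request latency up +; GC pause time up + (through thread count growing → GC pause time up); memory flat +; connection count growing +
(D) connection leak — open file descriptors growing -; thread count growing -; request latency up +; GC pause time up +; memory flat +; connection count growing +
(C) alone accounts for all the evidence.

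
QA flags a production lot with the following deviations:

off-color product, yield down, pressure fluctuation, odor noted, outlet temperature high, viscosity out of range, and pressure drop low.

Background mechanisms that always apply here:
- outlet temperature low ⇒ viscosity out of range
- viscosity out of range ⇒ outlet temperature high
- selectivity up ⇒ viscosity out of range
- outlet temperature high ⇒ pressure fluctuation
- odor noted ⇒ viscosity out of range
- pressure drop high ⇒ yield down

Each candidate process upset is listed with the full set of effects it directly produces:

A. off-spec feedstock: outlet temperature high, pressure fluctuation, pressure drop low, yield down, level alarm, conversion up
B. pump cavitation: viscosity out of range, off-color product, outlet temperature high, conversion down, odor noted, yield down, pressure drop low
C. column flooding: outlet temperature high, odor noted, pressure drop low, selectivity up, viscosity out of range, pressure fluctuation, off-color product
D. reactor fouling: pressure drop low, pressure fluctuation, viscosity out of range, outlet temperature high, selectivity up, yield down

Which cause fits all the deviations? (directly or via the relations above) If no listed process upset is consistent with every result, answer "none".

For each candidate, compare predicted effects to what was observed:
(A) off-spec feedstock — off-color product -; yield down +; pressure fluctuation +; odor noted -; outlet temperature high +; viscosity out of range -; pressure drop low +
(B) pump cavitation — accounts for every observation (pressure fluctuation through outlet temperature high → pressure fluctuation)
(C) column flooding — does not account for yield down
(D) reactor fouling — off-color product -; yield down +; pressure fluctuation +; odor noted -; outlet temperature high +; viscosity out of range +; pressure drop low +
(B) alone accounts for all the evidence.

B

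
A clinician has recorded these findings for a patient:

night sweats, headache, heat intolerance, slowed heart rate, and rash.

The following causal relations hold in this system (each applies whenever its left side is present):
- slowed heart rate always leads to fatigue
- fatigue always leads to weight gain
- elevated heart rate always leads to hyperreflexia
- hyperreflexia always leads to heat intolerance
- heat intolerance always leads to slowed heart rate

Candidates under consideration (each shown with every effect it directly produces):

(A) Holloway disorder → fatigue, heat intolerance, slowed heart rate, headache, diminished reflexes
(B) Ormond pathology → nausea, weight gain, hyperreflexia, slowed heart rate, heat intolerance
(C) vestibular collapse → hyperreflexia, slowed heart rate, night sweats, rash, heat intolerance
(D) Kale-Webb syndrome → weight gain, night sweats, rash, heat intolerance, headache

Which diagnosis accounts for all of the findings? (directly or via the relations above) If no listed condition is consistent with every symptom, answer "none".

D

Testing each hypothesis:
(A) Holloway disorder — night sweats -; headache +; heat intolerance +; slowed heart rate +; rash -
(B) Ormond pathology — night sweats -; headache -; heat intolerance +; slowed heart rate +; rash -
(C) vestibular collapse — night sweats +; headache -; heat intolerance +; slowed heart rate +; rash +
(D) Kale-Webb syndrome — accounts for every observation (slowed heart rate via heat intolerance → slowed heart rate)
(D) is the only candidate with no mismatches.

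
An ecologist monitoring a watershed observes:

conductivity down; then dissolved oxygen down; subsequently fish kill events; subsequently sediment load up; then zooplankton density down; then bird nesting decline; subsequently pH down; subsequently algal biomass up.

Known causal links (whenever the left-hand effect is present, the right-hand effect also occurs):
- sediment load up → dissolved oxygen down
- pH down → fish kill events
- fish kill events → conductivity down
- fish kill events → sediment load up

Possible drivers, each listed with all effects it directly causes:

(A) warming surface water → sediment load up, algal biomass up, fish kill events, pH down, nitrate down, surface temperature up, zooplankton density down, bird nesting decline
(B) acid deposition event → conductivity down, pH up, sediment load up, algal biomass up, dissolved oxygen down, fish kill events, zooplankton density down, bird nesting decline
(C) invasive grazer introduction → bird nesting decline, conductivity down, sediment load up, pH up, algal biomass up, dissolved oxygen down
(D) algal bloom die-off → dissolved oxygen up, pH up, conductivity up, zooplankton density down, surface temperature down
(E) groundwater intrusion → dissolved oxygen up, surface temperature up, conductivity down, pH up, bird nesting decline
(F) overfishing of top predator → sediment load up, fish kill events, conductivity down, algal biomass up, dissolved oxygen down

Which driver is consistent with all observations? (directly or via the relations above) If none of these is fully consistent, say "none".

Per-candidate check:
(A) warming surface water — conductivity down ✓ (through fish kill events → conductivity down); dissolved oxygen down ✓ (through sediment load up → dissolved oxygen down); fish kill events ✓; sediment load up ✓; zooplankton density down ✓; bird nesting decline ✓; pH down ✓; algal biomass up ✓
(B) acid deposition event — conductivity down ✓; dissolved oxygen down ✓; fish kill events ✓; sediment load up ✓; zooplankton density down ✓; bird nesting decline ✓; pH down ✗; algal biomass up ✓
(C) invasive grazer introduction — conductivity down ✓; dissolved oxygen down ✓; fish kill events ✗; sediment load up ✓; zooplankton density down ✗; bird nesting decline ✓; pH down ✗; algal biomass up ✓
(D) algal bloom die-off — fails on conductivity down, dissolved oxygen down, fish kill events, sediment load up, bird nesting decline, pH down, algal biomass up (predicts conductivity up, not conductivity down; predicts dissolved oxygen up, not dissolved oxygen down; predicts pH up, not pH down)
(E) groundwater intrusion — fails on dissolved oxygen down, fish kill events, sediment load up, zooplankton density down, pH down, algal biomass up (predicts dissolved oxygen up, not dissolved oxygen down; predicts pH up, not pH down)
(F) overfishing of top predator — does not account for zooplankton density down, bird nesting decline, pH down
(A) alone accounts for all the evidence.

A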